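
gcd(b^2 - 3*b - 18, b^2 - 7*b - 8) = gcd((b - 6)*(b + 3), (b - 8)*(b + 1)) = 1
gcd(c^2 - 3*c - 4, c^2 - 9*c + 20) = c - 4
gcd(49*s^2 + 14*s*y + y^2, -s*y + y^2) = 1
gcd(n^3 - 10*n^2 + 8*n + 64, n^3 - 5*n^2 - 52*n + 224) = n^2 - 12*n + 32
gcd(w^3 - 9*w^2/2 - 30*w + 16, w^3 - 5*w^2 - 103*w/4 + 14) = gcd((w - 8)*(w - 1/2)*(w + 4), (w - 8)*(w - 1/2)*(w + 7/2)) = w^2 - 17*w/2 + 4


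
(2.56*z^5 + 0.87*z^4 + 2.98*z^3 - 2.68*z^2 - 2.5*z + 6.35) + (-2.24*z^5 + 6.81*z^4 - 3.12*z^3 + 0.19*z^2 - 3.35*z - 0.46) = 0.32*z^5 + 7.68*z^4 - 0.14*z^3 - 2.49*z^2 - 5.85*z + 5.89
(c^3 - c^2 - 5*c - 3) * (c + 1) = c^4 - 6*c^2 - 8*c - 3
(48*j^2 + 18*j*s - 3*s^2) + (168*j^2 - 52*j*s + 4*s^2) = 216*j^2 - 34*j*s + s^2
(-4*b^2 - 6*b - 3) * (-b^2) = 4*b^4 + 6*b^3 + 3*b^2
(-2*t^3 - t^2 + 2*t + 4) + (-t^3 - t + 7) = -3*t^3 - t^2 + t + 11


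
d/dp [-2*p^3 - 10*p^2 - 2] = 2*p*(-3*p - 10)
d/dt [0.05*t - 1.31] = 0.0500000000000000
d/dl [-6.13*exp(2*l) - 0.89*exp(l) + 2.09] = (-12.26*exp(l) - 0.89)*exp(l)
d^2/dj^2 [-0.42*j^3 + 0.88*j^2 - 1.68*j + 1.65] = 1.76 - 2.52*j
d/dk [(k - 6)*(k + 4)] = 2*k - 2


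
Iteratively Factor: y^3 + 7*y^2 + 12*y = (y + 3)*(y^2 + 4*y) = y*(y + 3)*(y + 4)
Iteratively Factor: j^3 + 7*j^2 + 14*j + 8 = (j + 2)*(j^2 + 5*j + 4) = (j + 1)*(j + 2)*(j + 4)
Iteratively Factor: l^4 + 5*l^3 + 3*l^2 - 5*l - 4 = (l + 4)*(l^3 + l^2 - l - 1) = (l + 1)*(l + 4)*(l^2 - 1) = (l + 1)^2*(l + 4)*(l - 1)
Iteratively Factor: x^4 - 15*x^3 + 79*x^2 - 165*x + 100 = (x - 1)*(x^3 - 14*x^2 + 65*x - 100) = (x - 4)*(x - 1)*(x^2 - 10*x + 25) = (x - 5)*(x - 4)*(x - 1)*(x - 5)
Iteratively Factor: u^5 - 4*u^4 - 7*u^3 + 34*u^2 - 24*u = (u - 1)*(u^4 - 3*u^3 - 10*u^2 + 24*u) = u*(u - 1)*(u^3 - 3*u^2 - 10*u + 24) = u*(u - 2)*(u - 1)*(u^2 - u - 12) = u*(u - 2)*(u - 1)*(u + 3)*(u - 4)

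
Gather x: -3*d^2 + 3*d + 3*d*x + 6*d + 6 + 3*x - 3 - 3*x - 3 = -3*d^2 + 3*d*x + 9*d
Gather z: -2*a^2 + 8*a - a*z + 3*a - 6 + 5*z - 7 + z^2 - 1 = -2*a^2 + 11*a + z^2 + z*(5 - a) - 14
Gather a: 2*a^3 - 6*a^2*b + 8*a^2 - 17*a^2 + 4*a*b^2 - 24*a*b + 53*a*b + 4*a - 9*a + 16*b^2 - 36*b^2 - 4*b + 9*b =2*a^3 + a^2*(-6*b - 9) + a*(4*b^2 + 29*b - 5) - 20*b^2 + 5*b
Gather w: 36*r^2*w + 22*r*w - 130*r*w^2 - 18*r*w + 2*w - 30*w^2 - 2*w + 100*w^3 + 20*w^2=100*w^3 + w^2*(-130*r - 10) + w*(36*r^2 + 4*r)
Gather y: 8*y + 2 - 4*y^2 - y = -4*y^2 + 7*y + 2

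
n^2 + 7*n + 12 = (n + 3)*(n + 4)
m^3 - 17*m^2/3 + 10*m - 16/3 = (m - 8/3)*(m - 2)*(m - 1)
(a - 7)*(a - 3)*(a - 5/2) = a^3 - 25*a^2/2 + 46*a - 105/2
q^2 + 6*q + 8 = (q + 2)*(q + 4)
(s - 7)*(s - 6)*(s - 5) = s^3 - 18*s^2 + 107*s - 210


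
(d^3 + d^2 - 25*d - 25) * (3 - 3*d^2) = -3*d^5 - 3*d^4 + 78*d^3 + 78*d^2 - 75*d - 75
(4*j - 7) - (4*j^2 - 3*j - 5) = -4*j^2 + 7*j - 2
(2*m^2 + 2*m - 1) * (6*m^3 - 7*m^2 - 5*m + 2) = 12*m^5 - 2*m^4 - 30*m^3 + m^2 + 9*m - 2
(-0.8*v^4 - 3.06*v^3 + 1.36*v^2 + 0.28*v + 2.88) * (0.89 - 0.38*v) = 0.304*v^5 + 0.4508*v^4 - 3.2402*v^3 + 1.104*v^2 - 0.8452*v + 2.5632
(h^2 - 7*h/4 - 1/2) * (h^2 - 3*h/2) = h^4 - 13*h^3/4 + 17*h^2/8 + 3*h/4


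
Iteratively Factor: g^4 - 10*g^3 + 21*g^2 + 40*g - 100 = (g - 5)*(g^3 - 5*g^2 - 4*g + 20) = (g - 5)*(g + 2)*(g^2 - 7*g + 10) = (g - 5)^2*(g + 2)*(g - 2)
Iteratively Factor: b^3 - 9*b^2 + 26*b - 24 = (b - 2)*(b^2 - 7*b + 12) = (b - 4)*(b - 2)*(b - 3)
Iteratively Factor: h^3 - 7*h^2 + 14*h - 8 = (h - 2)*(h^2 - 5*h + 4) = (h - 4)*(h - 2)*(h - 1)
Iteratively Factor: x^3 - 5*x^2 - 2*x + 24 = (x - 3)*(x^2 - 2*x - 8) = (x - 3)*(x + 2)*(x - 4)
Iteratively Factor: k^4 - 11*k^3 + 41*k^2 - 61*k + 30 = (k - 5)*(k^3 - 6*k^2 + 11*k - 6) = (k - 5)*(k - 2)*(k^2 - 4*k + 3) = (k - 5)*(k - 2)*(k - 1)*(k - 3)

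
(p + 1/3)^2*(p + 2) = p^3 + 8*p^2/3 + 13*p/9 + 2/9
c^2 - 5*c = c*(c - 5)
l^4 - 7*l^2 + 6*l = l*(l - 2)*(l - 1)*(l + 3)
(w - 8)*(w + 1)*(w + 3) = w^3 - 4*w^2 - 29*w - 24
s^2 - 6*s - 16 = (s - 8)*(s + 2)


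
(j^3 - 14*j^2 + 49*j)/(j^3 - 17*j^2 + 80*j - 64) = j*(j^2 - 14*j + 49)/(j^3 - 17*j^2 + 80*j - 64)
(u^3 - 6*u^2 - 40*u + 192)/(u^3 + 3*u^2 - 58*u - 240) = (u - 4)/(u + 5)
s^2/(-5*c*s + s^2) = s/(-5*c + s)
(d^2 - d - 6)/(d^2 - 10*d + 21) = (d + 2)/(d - 7)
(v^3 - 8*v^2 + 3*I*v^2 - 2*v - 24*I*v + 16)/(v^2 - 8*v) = v + 3*I - 2/v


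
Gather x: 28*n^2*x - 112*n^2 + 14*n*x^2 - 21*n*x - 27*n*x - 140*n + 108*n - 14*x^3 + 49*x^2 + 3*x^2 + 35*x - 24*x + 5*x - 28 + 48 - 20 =-112*n^2 - 32*n - 14*x^3 + x^2*(14*n + 52) + x*(28*n^2 - 48*n + 16)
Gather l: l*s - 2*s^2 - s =l*s - 2*s^2 - s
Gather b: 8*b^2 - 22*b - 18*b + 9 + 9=8*b^2 - 40*b + 18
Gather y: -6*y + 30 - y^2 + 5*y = -y^2 - y + 30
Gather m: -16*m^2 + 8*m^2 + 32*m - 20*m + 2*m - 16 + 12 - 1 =-8*m^2 + 14*m - 5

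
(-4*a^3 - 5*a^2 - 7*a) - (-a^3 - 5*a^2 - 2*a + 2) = -3*a^3 - 5*a - 2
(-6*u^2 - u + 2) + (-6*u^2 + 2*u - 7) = -12*u^2 + u - 5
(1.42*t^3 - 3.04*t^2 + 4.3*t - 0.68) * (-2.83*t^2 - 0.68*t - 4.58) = -4.0186*t^5 + 7.6376*t^4 - 16.6054*t^3 + 12.9236*t^2 - 19.2316*t + 3.1144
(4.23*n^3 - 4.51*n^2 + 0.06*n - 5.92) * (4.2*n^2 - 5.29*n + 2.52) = 17.766*n^5 - 41.3187*n^4 + 34.7695*n^3 - 36.5466*n^2 + 31.468*n - 14.9184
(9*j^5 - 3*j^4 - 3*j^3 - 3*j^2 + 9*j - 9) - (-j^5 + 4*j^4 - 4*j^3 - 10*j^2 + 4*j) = 10*j^5 - 7*j^4 + j^3 + 7*j^2 + 5*j - 9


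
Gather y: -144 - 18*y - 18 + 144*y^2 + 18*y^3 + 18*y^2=18*y^3 + 162*y^2 - 18*y - 162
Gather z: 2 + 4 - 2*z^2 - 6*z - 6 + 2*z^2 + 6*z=0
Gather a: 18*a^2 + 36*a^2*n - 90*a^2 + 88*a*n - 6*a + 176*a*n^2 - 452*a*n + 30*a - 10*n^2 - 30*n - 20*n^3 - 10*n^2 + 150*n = a^2*(36*n - 72) + a*(176*n^2 - 364*n + 24) - 20*n^3 - 20*n^2 + 120*n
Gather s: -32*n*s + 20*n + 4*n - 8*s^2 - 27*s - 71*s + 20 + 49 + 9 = 24*n - 8*s^2 + s*(-32*n - 98) + 78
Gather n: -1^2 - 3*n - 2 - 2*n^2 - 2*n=-2*n^2 - 5*n - 3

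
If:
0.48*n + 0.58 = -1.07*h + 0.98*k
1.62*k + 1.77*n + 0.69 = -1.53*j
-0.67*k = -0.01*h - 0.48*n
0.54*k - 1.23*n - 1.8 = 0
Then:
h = -1.00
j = 3.67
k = -1.55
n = -2.14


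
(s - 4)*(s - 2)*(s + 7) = s^3 + s^2 - 34*s + 56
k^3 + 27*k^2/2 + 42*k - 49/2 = (k - 1/2)*(k + 7)^2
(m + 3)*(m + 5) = m^2 + 8*m + 15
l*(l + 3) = l^2 + 3*l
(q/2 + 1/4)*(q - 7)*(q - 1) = q^3/2 - 15*q^2/4 + 3*q/2 + 7/4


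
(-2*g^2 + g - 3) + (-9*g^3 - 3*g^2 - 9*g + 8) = -9*g^3 - 5*g^2 - 8*g + 5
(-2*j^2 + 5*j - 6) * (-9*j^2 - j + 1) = 18*j^4 - 43*j^3 + 47*j^2 + 11*j - 6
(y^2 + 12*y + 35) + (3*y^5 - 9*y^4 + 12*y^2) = 3*y^5 - 9*y^4 + 13*y^2 + 12*y + 35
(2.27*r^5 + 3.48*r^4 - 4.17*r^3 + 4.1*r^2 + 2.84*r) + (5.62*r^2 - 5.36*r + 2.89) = 2.27*r^5 + 3.48*r^4 - 4.17*r^3 + 9.72*r^2 - 2.52*r + 2.89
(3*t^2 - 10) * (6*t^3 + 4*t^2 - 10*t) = 18*t^5 + 12*t^4 - 90*t^3 - 40*t^2 + 100*t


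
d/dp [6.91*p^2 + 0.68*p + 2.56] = 13.82*p + 0.68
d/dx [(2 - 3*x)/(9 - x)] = -25/(x - 9)^2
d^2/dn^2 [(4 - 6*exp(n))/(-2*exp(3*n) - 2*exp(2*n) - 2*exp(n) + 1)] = (96*exp(6*n) - 72*exp(5*n) - 248*exp(4*n) + 36*exp(3*n) - 48*exp(2*n) - 36*exp(n) - 2)*exp(n)/(8*exp(9*n) + 24*exp(8*n) + 48*exp(7*n) + 44*exp(6*n) + 24*exp(5*n) - 12*exp(4*n) - 10*exp(3*n) - 6*exp(2*n) + 6*exp(n) - 1)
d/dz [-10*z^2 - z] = -20*z - 1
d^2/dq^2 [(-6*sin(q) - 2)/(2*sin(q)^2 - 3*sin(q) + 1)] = 4*(6*(1 - cos(q)^2)^2 - 23*sin(q)*cos(q)^2 + 16*cos(q)^2)/((sin(q) - 1)^2*(2*sin(q) - 1)^3)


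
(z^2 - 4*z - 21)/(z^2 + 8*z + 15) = (z - 7)/(z + 5)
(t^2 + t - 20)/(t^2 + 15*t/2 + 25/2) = 2*(t - 4)/(2*t + 5)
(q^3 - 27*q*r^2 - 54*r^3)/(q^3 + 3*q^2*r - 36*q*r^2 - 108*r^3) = (q + 3*r)/(q + 6*r)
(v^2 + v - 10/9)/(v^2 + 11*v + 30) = (v^2 + v - 10/9)/(v^2 + 11*v + 30)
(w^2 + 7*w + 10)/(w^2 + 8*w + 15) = (w + 2)/(w + 3)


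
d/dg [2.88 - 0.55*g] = -0.550000000000000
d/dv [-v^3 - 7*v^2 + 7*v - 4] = -3*v^2 - 14*v + 7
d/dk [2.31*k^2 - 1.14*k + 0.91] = 4.62*k - 1.14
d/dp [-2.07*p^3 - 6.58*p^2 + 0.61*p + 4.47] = -6.21*p^2 - 13.16*p + 0.61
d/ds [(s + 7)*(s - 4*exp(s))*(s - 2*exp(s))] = -6*s^2*exp(s) + 3*s^2 + 16*s*exp(2*s) - 54*s*exp(s) + 14*s + 120*exp(2*s) - 42*exp(s)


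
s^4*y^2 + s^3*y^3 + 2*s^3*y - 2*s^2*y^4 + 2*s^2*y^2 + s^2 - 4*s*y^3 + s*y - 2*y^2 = (s - y)*(s + 2*y)*(s*y + 1)^2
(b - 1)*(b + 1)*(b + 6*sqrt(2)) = b^3 + 6*sqrt(2)*b^2 - b - 6*sqrt(2)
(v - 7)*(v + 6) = v^2 - v - 42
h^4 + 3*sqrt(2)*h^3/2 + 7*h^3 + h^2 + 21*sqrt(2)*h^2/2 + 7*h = h*(h + 7)*(h + sqrt(2)/2)*(h + sqrt(2))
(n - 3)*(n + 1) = n^2 - 2*n - 3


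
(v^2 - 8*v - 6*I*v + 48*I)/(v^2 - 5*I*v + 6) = (v - 8)/(v + I)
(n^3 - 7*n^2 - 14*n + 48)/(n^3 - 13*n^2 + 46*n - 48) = (n + 3)/(n - 3)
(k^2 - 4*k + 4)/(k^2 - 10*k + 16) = (k - 2)/(k - 8)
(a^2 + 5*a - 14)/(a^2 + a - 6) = (a + 7)/(a + 3)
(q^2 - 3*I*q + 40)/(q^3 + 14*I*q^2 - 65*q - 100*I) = (q - 8*I)/(q^2 + 9*I*q - 20)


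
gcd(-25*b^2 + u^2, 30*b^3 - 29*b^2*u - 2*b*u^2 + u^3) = 5*b + u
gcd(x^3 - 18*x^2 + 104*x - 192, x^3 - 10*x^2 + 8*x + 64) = x^2 - 12*x + 32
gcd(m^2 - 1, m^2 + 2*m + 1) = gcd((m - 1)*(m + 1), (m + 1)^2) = m + 1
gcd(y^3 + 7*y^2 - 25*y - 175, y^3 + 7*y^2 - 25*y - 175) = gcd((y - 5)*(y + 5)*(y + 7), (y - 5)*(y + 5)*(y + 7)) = y^3 + 7*y^2 - 25*y - 175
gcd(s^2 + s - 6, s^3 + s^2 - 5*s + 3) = s + 3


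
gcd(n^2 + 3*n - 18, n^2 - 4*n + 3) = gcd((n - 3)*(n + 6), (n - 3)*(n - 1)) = n - 3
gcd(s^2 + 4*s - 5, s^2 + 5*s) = s + 5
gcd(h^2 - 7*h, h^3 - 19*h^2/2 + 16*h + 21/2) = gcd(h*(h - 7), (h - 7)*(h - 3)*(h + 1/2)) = h - 7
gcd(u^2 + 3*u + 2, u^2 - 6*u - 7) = u + 1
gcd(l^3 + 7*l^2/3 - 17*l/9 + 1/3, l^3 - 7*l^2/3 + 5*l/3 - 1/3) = l - 1/3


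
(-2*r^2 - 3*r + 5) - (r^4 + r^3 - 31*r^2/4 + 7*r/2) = -r^4 - r^3 + 23*r^2/4 - 13*r/2 + 5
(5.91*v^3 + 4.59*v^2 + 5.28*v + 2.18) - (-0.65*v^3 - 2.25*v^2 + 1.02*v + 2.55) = 6.56*v^3 + 6.84*v^2 + 4.26*v - 0.37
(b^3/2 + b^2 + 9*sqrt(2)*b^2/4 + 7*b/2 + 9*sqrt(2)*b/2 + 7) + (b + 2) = b^3/2 + b^2 + 9*sqrt(2)*b^2/4 + 9*b/2 + 9*sqrt(2)*b/2 + 9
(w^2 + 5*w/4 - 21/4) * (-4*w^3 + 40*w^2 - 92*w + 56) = -4*w^5 + 35*w^4 - 21*w^3 - 269*w^2 + 553*w - 294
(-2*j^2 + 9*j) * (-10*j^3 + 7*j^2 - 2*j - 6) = 20*j^5 - 104*j^4 + 67*j^3 - 6*j^2 - 54*j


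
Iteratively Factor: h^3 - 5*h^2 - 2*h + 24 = (h - 3)*(h^2 - 2*h - 8) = (h - 4)*(h - 3)*(h + 2)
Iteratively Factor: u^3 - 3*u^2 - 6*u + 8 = (u - 1)*(u^2 - 2*u - 8) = (u - 4)*(u - 1)*(u + 2)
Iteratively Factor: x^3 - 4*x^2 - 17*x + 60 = (x - 5)*(x^2 + x - 12) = (x - 5)*(x + 4)*(x - 3)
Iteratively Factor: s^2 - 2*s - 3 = (s - 3)*(s + 1)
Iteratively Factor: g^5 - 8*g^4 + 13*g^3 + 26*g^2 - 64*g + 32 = (g - 4)*(g^4 - 4*g^3 - 3*g^2 + 14*g - 8) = (g - 4)^2*(g^3 - 3*g + 2) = (g - 4)^2*(g - 1)*(g^2 + g - 2) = (g - 4)^2*(g - 1)^2*(g + 2)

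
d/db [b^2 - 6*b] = 2*b - 6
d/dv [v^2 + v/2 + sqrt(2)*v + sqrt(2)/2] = 2*v + 1/2 + sqrt(2)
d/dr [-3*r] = -3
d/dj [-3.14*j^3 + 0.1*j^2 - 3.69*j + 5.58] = -9.42*j^2 + 0.2*j - 3.69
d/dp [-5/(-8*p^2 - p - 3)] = 5*(-16*p - 1)/(8*p^2 + p + 3)^2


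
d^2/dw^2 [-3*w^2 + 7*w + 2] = -6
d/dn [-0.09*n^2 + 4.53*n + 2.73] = 4.53 - 0.18*n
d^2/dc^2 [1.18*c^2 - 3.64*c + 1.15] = 2.36000000000000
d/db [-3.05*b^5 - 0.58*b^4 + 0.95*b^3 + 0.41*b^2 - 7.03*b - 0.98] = -15.25*b^4 - 2.32*b^3 + 2.85*b^2 + 0.82*b - 7.03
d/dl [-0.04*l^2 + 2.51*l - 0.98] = 2.51 - 0.08*l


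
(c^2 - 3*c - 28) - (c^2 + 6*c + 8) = -9*c - 36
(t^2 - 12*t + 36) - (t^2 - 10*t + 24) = 12 - 2*t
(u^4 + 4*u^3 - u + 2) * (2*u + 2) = 2*u^5 + 10*u^4 + 8*u^3 - 2*u^2 + 2*u + 4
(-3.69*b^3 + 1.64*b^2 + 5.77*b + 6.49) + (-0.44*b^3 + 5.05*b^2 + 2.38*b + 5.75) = -4.13*b^3 + 6.69*b^2 + 8.15*b + 12.24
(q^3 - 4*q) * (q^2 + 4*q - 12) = q^5 + 4*q^4 - 16*q^3 - 16*q^2 + 48*q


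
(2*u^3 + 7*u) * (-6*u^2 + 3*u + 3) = -12*u^5 + 6*u^4 - 36*u^3 + 21*u^2 + 21*u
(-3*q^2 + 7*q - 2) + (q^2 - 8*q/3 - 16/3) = -2*q^2 + 13*q/3 - 22/3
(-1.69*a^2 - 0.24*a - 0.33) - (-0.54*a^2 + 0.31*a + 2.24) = -1.15*a^2 - 0.55*a - 2.57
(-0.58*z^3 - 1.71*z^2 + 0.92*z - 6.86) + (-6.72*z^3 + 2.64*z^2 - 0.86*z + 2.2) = -7.3*z^3 + 0.93*z^2 + 0.0600000000000001*z - 4.66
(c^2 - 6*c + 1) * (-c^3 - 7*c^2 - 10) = -c^5 - c^4 + 41*c^3 - 17*c^2 + 60*c - 10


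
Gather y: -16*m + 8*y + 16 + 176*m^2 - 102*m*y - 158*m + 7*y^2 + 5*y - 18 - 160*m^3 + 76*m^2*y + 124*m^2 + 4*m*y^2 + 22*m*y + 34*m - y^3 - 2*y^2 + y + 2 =-160*m^3 + 300*m^2 - 140*m - y^3 + y^2*(4*m + 5) + y*(76*m^2 - 80*m + 14)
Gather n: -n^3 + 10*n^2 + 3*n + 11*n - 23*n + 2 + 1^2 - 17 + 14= -n^3 + 10*n^2 - 9*n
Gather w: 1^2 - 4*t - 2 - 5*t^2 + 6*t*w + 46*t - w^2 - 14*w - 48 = -5*t^2 + 42*t - w^2 + w*(6*t - 14) - 49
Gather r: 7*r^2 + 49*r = 7*r^2 + 49*r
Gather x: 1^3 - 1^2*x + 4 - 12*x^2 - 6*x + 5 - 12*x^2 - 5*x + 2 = -24*x^2 - 12*x + 12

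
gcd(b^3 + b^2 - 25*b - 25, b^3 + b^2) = b + 1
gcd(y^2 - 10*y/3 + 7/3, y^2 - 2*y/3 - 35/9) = y - 7/3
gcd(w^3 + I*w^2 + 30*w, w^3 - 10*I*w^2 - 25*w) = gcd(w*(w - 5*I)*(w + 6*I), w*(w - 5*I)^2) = w^2 - 5*I*w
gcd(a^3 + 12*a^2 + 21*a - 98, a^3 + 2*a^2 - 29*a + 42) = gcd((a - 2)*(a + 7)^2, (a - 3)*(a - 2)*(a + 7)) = a^2 + 5*a - 14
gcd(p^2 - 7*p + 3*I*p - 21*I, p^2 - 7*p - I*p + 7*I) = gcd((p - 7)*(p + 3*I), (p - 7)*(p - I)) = p - 7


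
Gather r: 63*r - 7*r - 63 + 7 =56*r - 56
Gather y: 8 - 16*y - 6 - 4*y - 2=-20*y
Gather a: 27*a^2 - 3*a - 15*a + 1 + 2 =27*a^2 - 18*a + 3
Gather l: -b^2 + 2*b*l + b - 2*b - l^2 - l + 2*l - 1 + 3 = -b^2 - b - l^2 + l*(2*b + 1) + 2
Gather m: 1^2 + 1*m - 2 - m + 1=0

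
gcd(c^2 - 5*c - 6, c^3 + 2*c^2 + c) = c + 1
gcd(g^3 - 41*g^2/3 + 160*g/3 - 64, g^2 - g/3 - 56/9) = g - 8/3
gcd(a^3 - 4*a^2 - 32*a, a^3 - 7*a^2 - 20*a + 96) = a^2 - 4*a - 32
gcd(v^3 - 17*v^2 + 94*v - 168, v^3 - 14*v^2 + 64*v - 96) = v^2 - 10*v + 24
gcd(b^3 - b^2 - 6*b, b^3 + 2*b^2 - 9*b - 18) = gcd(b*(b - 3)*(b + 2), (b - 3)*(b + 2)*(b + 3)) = b^2 - b - 6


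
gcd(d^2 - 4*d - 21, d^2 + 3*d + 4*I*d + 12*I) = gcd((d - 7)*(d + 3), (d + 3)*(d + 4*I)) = d + 3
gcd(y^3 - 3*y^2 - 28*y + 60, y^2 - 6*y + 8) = y - 2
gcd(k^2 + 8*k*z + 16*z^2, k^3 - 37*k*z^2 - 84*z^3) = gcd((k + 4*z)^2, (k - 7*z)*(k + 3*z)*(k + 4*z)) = k + 4*z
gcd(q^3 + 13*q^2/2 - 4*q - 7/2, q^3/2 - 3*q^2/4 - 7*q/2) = 1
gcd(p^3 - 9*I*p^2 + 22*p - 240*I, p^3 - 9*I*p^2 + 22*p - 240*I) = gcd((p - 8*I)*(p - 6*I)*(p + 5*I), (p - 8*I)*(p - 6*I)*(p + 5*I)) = p^3 - 9*I*p^2 + 22*p - 240*I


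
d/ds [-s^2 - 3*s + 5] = -2*s - 3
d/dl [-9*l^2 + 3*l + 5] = 3 - 18*l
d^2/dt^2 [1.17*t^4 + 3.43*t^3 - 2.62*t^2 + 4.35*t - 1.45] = 14.04*t^2 + 20.58*t - 5.24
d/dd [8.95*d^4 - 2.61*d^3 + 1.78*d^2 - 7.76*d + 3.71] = 35.8*d^3 - 7.83*d^2 + 3.56*d - 7.76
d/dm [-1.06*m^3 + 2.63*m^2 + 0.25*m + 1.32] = -3.18*m^2 + 5.26*m + 0.25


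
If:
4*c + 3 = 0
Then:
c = -3/4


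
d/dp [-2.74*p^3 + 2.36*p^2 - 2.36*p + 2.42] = -8.22*p^2 + 4.72*p - 2.36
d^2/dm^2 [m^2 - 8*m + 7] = 2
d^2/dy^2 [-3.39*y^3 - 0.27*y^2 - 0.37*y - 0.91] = -20.34*y - 0.54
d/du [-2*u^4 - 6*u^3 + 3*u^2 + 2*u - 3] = -8*u^3 - 18*u^2 + 6*u + 2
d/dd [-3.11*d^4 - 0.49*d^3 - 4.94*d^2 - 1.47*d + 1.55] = -12.44*d^3 - 1.47*d^2 - 9.88*d - 1.47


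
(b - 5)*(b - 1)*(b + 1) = b^3 - 5*b^2 - b + 5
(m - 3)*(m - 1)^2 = m^3 - 5*m^2 + 7*m - 3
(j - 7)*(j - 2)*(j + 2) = j^3 - 7*j^2 - 4*j + 28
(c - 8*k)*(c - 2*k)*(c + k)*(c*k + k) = c^4*k - 9*c^3*k^2 + c^3*k + 6*c^2*k^3 - 9*c^2*k^2 + 16*c*k^4 + 6*c*k^3 + 16*k^4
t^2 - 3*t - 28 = (t - 7)*(t + 4)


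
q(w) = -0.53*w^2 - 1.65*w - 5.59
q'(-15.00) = 14.25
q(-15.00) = -100.09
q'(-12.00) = 11.07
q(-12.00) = -62.11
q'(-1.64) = 0.09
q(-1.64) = -4.31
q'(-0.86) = -0.74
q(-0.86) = -4.56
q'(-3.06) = 1.59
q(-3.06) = -5.50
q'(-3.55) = 2.11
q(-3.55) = -6.41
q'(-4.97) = 3.62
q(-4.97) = -10.48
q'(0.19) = -1.85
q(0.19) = -5.92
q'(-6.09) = 4.81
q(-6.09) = -15.20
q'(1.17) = -2.89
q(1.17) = -8.25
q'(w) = -1.06*w - 1.65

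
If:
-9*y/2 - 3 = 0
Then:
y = -2/3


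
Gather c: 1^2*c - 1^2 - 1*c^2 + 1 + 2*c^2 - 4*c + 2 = c^2 - 3*c + 2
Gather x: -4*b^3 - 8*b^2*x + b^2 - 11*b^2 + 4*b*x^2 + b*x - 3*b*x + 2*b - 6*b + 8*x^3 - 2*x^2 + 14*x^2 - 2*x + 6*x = -4*b^3 - 10*b^2 - 4*b + 8*x^3 + x^2*(4*b + 12) + x*(-8*b^2 - 2*b + 4)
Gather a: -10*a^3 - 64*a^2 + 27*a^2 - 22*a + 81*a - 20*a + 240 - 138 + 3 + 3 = -10*a^3 - 37*a^2 + 39*a + 108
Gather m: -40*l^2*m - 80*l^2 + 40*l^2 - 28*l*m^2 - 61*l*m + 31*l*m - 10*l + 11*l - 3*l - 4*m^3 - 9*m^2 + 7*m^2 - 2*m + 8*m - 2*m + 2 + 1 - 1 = -40*l^2 - 2*l - 4*m^3 + m^2*(-28*l - 2) + m*(-40*l^2 - 30*l + 4) + 2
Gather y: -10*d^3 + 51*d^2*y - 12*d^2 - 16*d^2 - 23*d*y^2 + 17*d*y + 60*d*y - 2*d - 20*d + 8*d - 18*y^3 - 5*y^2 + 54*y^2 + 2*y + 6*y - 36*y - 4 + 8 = -10*d^3 - 28*d^2 - 14*d - 18*y^3 + y^2*(49 - 23*d) + y*(51*d^2 + 77*d - 28) + 4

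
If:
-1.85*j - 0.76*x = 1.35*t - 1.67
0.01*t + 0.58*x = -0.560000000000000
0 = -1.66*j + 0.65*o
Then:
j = 41.9135135135135*x + 41.7675675675676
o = 107.040665280665*x + 106.667941787942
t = -58.0*x - 56.0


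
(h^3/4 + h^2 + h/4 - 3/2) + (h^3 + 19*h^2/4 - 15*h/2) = 5*h^3/4 + 23*h^2/4 - 29*h/4 - 3/2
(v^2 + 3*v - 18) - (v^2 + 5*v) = -2*v - 18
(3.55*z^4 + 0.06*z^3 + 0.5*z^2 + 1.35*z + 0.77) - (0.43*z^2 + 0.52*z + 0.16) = 3.55*z^4 + 0.06*z^3 + 0.07*z^2 + 0.83*z + 0.61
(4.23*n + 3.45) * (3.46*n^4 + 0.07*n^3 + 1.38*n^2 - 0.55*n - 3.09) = 14.6358*n^5 + 12.2331*n^4 + 6.0789*n^3 + 2.4345*n^2 - 14.9682*n - 10.6605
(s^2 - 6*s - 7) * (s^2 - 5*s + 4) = s^4 - 11*s^3 + 27*s^2 + 11*s - 28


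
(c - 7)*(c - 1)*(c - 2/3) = c^3 - 26*c^2/3 + 37*c/3 - 14/3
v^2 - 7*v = v*(v - 7)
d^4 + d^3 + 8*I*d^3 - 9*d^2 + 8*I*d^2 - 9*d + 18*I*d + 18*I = (d + 1)*(d - I)*(d + 3*I)*(d + 6*I)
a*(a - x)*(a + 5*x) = a^3 + 4*a^2*x - 5*a*x^2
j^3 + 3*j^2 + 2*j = j*(j + 1)*(j + 2)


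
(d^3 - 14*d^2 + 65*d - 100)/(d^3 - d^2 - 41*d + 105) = (d^2 - 9*d + 20)/(d^2 + 4*d - 21)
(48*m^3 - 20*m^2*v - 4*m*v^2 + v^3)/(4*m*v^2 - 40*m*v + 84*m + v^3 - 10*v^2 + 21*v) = (12*m^2 - 8*m*v + v^2)/(v^2 - 10*v + 21)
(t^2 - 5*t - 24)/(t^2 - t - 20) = (-t^2 + 5*t + 24)/(-t^2 + t + 20)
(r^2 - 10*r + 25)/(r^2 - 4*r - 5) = (r - 5)/(r + 1)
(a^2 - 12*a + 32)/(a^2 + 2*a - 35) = (a^2 - 12*a + 32)/(a^2 + 2*a - 35)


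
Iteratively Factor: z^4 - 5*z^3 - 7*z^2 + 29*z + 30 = (z - 3)*(z^3 - 2*z^2 - 13*z - 10) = (z - 3)*(z + 2)*(z^2 - 4*z - 5) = (z - 3)*(z + 1)*(z + 2)*(z - 5)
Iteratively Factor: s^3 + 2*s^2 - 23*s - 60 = (s + 3)*(s^2 - s - 20) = (s - 5)*(s + 3)*(s + 4)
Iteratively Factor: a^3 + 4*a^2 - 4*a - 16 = (a + 2)*(a^2 + 2*a - 8) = (a - 2)*(a + 2)*(a + 4)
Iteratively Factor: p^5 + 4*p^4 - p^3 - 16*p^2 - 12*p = (p + 2)*(p^4 + 2*p^3 - 5*p^2 - 6*p) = (p + 1)*(p + 2)*(p^3 + p^2 - 6*p) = (p - 2)*(p + 1)*(p + 2)*(p^2 + 3*p) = p*(p - 2)*(p + 1)*(p + 2)*(p + 3)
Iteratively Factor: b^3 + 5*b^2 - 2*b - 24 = (b - 2)*(b^2 + 7*b + 12) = (b - 2)*(b + 4)*(b + 3)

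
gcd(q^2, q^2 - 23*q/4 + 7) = 1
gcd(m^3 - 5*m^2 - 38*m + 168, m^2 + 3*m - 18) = m + 6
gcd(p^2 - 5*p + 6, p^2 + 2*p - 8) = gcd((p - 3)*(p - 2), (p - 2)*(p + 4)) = p - 2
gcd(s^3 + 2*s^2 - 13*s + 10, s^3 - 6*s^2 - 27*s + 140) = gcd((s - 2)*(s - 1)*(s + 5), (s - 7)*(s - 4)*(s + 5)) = s + 5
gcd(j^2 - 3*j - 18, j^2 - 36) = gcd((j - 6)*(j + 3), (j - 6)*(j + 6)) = j - 6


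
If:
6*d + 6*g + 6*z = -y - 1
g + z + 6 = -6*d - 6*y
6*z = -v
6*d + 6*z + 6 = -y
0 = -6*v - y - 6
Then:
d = -7/6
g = 5/6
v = -1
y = 0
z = 1/6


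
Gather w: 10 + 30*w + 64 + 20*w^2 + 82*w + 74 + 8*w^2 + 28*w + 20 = 28*w^2 + 140*w + 168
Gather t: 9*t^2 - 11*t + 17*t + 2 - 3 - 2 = 9*t^2 + 6*t - 3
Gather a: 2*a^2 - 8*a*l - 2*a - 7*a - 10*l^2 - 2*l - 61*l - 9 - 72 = 2*a^2 + a*(-8*l - 9) - 10*l^2 - 63*l - 81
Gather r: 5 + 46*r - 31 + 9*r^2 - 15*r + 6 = 9*r^2 + 31*r - 20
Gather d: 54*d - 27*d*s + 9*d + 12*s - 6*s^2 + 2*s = d*(63 - 27*s) - 6*s^2 + 14*s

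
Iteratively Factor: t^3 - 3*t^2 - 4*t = (t)*(t^2 - 3*t - 4) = t*(t + 1)*(t - 4)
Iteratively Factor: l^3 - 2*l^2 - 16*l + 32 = (l + 4)*(l^2 - 6*l + 8) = (l - 2)*(l + 4)*(l - 4)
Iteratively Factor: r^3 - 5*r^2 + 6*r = (r - 2)*(r^2 - 3*r) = (r - 3)*(r - 2)*(r)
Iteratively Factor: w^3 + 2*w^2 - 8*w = (w)*(w^2 + 2*w - 8) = w*(w + 4)*(w - 2)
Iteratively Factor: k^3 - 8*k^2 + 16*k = (k)*(k^2 - 8*k + 16) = k*(k - 4)*(k - 4)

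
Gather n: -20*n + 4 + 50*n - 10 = 30*n - 6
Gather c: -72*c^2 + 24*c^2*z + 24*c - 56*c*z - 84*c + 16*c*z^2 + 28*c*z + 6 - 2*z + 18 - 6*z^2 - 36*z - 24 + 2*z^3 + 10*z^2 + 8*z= c^2*(24*z - 72) + c*(16*z^2 - 28*z - 60) + 2*z^3 + 4*z^2 - 30*z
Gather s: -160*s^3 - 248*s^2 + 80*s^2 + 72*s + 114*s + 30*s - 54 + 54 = -160*s^3 - 168*s^2 + 216*s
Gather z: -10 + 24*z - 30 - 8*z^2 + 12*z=-8*z^2 + 36*z - 40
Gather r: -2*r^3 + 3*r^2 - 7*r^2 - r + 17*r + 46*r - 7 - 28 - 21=-2*r^3 - 4*r^2 + 62*r - 56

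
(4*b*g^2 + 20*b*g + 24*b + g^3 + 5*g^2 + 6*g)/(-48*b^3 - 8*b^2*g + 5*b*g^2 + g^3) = (-g^2 - 5*g - 6)/(12*b^2 - b*g - g^2)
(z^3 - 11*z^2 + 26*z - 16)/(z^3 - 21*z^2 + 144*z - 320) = (z^2 - 3*z + 2)/(z^2 - 13*z + 40)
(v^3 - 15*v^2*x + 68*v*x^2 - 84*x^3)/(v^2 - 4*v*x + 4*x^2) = (-v^2 + 13*v*x - 42*x^2)/(-v + 2*x)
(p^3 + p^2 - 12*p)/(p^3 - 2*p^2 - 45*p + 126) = p*(p + 4)/(p^2 + p - 42)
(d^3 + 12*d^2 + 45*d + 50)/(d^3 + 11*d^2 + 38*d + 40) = (d + 5)/(d + 4)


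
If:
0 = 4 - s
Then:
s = 4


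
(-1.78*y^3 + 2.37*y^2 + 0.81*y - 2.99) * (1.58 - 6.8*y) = 12.104*y^4 - 18.9284*y^3 - 1.7634*y^2 + 21.6118*y - 4.7242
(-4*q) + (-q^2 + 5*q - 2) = -q^2 + q - 2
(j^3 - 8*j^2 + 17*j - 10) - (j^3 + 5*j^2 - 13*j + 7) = -13*j^2 + 30*j - 17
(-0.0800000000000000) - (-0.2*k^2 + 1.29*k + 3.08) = 0.2*k^2 - 1.29*k - 3.16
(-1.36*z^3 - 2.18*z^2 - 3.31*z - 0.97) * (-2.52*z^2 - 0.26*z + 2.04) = 3.4272*z^5 + 5.8472*z^4 + 6.1336*z^3 - 1.1422*z^2 - 6.5002*z - 1.9788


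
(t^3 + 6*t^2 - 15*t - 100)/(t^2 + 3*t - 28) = (t^2 + 10*t + 25)/(t + 7)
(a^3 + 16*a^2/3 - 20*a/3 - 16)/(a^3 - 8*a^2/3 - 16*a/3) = (a^2 + 4*a - 12)/(a*(a - 4))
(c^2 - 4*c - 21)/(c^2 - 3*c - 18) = (c - 7)/(c - 6)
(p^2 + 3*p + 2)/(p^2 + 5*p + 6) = (p + 1)/(p + 3)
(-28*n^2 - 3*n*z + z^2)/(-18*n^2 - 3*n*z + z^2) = (28*n^2 + 3*n*z - z^2)/(18*n^2 + 3*n*z - z^2)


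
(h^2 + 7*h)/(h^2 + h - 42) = h/(h - 6)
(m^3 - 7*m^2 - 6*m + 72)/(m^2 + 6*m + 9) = (m^2 - 10*m + 24)/(m + 3)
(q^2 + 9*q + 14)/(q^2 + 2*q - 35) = (q + 2)/(q - 5)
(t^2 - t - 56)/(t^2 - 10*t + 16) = (t + 7)/(t - 2)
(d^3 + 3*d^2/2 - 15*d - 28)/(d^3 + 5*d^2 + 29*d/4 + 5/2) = 2*(2*d^2 - d - 28)/(4*d^2 + 12*d + 5)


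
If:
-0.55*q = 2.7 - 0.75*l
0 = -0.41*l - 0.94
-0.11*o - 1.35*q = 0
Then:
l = -2.29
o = 98.62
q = -8.04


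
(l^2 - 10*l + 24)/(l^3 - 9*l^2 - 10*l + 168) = (l - 4)/(l^2 - 3*l - 28)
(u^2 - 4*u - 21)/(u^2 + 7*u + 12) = (u - 7)/(u + 4)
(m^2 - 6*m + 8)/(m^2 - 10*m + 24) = (m - 2)/(m - 6)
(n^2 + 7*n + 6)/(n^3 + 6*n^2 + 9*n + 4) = (n + 6)/(n^2 + 5*n + 4)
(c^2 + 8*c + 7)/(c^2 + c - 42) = (c + 1)/(c - 6)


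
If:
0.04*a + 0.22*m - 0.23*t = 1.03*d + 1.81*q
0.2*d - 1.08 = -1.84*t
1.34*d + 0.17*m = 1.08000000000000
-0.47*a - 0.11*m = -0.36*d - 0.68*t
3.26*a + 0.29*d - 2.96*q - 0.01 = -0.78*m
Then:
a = -0.96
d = -0.13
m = 7.38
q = 0.87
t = 0.60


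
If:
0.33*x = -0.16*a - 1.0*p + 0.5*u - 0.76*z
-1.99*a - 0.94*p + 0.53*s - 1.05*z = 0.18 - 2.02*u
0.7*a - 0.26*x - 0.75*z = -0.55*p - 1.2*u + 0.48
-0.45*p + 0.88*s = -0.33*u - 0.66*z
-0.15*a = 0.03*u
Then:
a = -0.119944474371054*z - 0.03307594197375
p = 0.279559454036142 - 0.174245271121069*z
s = 0.0809391477949732 - 1.06399858490536*z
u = 0.599722371855268*z + 0.16537970986875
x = -0.808189172884632*z - 0.580537722381718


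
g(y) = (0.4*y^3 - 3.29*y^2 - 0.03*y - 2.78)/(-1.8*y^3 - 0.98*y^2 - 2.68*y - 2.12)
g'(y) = (1.2*y^2 - 6.58*y - 0.03)/(-1.8*y^3 - 0.98*y^2 - 2.68*y - 2.12) + (5.4*y^2 + 1.96*y + 2.68)*(0.4*y^3 - 3.29*y^2 - 0.03*y - 2.78)/(-1.8*y^3 - 0.98*y^2 - 2.68*y - 2.12)^2 = (-4.44089209850063e-16*y^5 - 6.314*y^4 - 2.252*y^3 - 8.7682*y^2 + 8.5008*y - 7.3868)/(3.24*y^6 + 3.528*y^5 + 10.6084*y^4 + 12.8848*y^3 + 11.3376*y^2 + 11.3632*y + 4.4944)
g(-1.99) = -1.40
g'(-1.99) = -0.77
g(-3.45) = -0.84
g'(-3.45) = -0.20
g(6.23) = 0.07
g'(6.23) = -0.04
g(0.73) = 0.83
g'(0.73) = -0.30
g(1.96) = 0.50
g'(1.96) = -0.22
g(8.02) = 0.01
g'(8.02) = -0.03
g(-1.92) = -1.45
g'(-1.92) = -0.85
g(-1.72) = -1.66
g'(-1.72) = -1.20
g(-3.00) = -0.94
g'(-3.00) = -0.27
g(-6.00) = -0.56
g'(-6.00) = -0.06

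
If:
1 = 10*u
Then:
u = 1/10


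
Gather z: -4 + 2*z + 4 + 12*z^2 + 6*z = 12*z^2 + 8*z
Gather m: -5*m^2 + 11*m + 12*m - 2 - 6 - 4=-5*m^2 + 23*m - 12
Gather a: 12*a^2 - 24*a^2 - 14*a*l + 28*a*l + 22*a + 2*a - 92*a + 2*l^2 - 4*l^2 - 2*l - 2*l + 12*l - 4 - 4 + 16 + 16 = -12*a^2 + a*(14*l - 68) - 2*l^2 + 8*l + 24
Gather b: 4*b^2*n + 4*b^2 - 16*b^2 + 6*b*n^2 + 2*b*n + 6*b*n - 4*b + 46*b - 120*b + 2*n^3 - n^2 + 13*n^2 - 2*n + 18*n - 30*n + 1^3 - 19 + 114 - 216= b^2*(4*n - 12) + b*(6*n^2 + 8*n - 78) + 2*n^3 + 12*n^2 - 14*n - 120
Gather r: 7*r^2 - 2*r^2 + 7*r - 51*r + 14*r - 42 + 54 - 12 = 5*r^2 - 30*r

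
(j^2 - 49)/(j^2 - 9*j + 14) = (j + 7)/(j - 2)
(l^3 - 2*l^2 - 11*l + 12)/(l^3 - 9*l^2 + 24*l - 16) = (l + 3)/(l - 4)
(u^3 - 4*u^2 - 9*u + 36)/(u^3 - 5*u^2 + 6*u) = (u^2 - u - 12)/(u*(u - 2))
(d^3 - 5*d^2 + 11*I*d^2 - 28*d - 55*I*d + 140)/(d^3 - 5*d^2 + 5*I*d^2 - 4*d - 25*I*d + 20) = (d + 7*I)/(d + I)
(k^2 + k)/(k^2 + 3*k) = (k + 1)/(k + 3)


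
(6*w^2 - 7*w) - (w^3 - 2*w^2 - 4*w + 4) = -w^3 + 8*w^2 - 3*w - 4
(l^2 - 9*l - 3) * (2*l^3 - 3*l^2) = 2*l^5 - 21*l^4 + 21*l^3 + 9*l^2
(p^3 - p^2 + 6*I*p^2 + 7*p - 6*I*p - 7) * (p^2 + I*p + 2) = p^5 - p^4 + 7*I*p^4 + 3*p^3 - 7*I*p^3 - 3*p^2 + 19*I*p^2 + 14*p - 19*I*p - 14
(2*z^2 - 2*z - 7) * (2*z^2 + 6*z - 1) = 4*z^4 + 8*z^3 - 28*z^2 - 40*z + 7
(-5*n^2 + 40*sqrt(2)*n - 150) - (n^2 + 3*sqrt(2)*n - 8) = -6*n^2 + 37*sqrt(2)*n - 142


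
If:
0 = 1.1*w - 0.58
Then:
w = 0.53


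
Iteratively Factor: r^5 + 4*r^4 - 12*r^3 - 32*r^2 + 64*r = (r + 4)*(r^4 - 12*r^2 + 16*r) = r*(r + 4)*(r^3 - 12*r + 16) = r*(r - 2)*(r + 4)*(r^2 + 2*r - 8) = r*(r - 2)^2*(r + 4)*(r + 4)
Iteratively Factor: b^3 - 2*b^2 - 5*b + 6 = (b - 1)*(b^2 - b - 6) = (b - 3)*(b - 1)*(b + 2)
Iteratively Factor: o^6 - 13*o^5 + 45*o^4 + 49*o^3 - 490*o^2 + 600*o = (o - 2)*(o^5 - 11*o^4 + 23*o^3 + 95*o^2 - 300*o) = o*(o - 2)*(o^4 - 11*o^3 + 23*o^2 + 95*o - 300) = o*(o - 5)*(o - 2)*(o^3 - 6*o^2 - 7*o + 60) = o*(o - 5)*(o - 4)*(o - 2)*(o^2 - 2*o - 15) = o*(o - 5)*(o - 4)*(o - 2)*(o + 3)*(o - 5)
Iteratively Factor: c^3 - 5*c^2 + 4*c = (c - 4)*(c^2 - c) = c*(c - 4)*(c - 1)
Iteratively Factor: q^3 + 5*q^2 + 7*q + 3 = (q + 1)*(q^2 + 4*q + 3) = (q + 1)*(q + 3)*(q + 1)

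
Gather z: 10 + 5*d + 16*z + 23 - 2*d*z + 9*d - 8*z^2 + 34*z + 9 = 14*d - 8*z^2 + z*(50 - 2*d) + 42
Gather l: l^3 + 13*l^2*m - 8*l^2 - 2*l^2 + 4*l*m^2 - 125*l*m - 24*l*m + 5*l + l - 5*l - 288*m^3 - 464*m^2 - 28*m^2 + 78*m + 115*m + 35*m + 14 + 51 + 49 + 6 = l^3 + l^2*(13*m - 10) + l*(4*m^2 - 149*m + 1) - 288*m^3 - 492*m^2 + 228*m + 120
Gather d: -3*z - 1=-3*z - 1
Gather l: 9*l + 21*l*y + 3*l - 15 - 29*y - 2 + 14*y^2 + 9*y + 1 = l*(21*y + 12) + 14*y^2 - 20*y - 16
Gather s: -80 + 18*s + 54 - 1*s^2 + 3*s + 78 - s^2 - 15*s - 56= -2*s^2 + 6*s - 4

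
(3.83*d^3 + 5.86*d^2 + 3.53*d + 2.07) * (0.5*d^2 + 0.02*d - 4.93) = 1.915*d^5 + 3.0066*d^4 - 16.9997*d^3 - 27.7842*d^2 - 17.3615*d - 10.2051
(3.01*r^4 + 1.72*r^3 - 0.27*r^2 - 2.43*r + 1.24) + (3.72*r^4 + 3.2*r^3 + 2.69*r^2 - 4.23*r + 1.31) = 6.73*r^4 + 4.92*r^3 + 2.42*r^2 - 6.66*r + 2.55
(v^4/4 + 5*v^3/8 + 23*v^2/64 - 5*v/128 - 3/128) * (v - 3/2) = v^5/4 + v^4/4 - 37*v^3/64 - 37*v^2/64 + 9*v/256 + 9/256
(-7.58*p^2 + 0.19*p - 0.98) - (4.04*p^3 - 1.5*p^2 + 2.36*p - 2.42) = -4.04*p^3 - 6.08*p^2 - 2.17*p + 1.44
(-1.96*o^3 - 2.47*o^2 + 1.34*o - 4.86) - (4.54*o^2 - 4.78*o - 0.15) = -1.96*o^3 - 7.01*o^2 + 6.12*o - 4.71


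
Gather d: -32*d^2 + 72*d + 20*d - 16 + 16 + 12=-32*d^2 + 92*d + 12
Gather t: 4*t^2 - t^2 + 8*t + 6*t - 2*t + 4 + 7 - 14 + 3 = 3*t^2 + 12*t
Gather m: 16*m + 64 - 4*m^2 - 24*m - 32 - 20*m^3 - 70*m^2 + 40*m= -20*m^3 - 74*m^2 + 32*m + 32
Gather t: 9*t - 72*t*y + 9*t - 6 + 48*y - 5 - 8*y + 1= t*(18 - 72*y) + 40*y - 10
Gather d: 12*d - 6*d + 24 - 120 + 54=6*d - 42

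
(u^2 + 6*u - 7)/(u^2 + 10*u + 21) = (u - 1)/(u + 3)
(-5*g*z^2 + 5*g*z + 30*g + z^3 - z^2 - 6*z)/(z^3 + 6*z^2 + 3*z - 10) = (-5*g*z + 15*g + z^2 - 3*z)/(z^2 + 4*z - 5)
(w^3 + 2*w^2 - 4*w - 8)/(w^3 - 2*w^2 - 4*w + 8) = (w + 2)/(w - 2)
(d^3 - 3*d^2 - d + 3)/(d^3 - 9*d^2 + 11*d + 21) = (d - 1)/(d - 7)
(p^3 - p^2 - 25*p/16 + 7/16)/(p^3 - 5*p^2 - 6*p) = (p^2 - 2*p + 7/16)/(p*(p - 6))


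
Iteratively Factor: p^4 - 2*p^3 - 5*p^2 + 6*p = (p - 1)*(p^3 - p^2 - 6*p) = (p - 1)*(p + 2)*(p^2 - 3*p) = p*(p - 1)*(p + 2)*(p - 3)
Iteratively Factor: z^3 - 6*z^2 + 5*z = (z)*(z^2 - 6*z + 5) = z*(z - 1)*(z - 5)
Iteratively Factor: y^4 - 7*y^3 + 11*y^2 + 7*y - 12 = (y - 1)*(y^3 - 6*y^2 + 5*y + 12) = (y - 3)*(y - 1)*(y^2 - 3*y - 4) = (y - 4)*(y - 3)*(y - 1)*(y + 1)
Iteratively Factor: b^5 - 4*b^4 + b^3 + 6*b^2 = (b)*(b^4 - 4*b^3 + b^2 + 6*b) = b*(b - 3)*(b^3 - b^2 - 2*b) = b*(b - 3)*(b - 2)*(b^2 + b) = b^2*(b - 3)*(b - 2)*(b + 1)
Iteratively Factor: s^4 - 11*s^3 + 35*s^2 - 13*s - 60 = (s - 3)*(s^3 - 8*s^2 + 11*s + 20) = (s - 5)*(s - 3)*(s^2 - 3*s - 4) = (s - 5)*(s - 4)*(s - 3)*(s + 1)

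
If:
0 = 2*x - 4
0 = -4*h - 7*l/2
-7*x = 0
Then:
No Solution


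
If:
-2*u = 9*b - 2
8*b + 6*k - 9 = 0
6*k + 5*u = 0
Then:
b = 28/61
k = 325/366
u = -65/61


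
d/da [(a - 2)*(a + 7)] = 2*a + 5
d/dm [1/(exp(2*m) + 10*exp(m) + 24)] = 2*(-exp(m) - 5)*exp(m)/(exp(2*m) + 10*exp(m) + 24)^2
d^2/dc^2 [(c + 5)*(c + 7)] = 2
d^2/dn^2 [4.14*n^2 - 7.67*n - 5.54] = 8.28000000000000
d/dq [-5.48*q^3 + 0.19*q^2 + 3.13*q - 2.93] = -16.44*q^2 + 0.38*q + 3.13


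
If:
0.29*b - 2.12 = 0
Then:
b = 7.31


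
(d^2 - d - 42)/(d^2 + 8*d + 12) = (d - 7)/(d + 2)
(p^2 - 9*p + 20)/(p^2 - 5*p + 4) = (p - 5)/(p - 1)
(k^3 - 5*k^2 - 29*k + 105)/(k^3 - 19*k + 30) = (k - 7)/(k - 2)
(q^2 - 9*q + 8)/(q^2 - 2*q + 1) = (q - 8)/(q - 1)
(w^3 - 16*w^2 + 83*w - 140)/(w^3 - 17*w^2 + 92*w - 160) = (w - 7)/(w - 8)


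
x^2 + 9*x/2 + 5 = (x + 2)*(x + 5/2)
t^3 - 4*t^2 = t^2*(t - 4)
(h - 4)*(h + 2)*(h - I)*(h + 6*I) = h^4 - 2*h^3 + 5*I*h^3 - 2*h^2 - 10*I*h^2 - 12*h - 40*I*h - 48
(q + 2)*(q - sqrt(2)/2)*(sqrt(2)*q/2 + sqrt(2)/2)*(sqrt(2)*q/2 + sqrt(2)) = q^4/2 - sqrt(2)*q^3/4 + 5*q^3/2 - 5*sqrt(2)*q^2/4 + 4*q^2 - 2*sqrt(2)*q + 2*q - sqrt(2)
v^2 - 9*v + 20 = (v - 5)*(v - 4)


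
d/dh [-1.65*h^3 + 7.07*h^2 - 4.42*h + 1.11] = -4.95*h^2 + 14.14*h - 4.42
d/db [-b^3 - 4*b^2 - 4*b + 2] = -3*b^2 - 8*b - 4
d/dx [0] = 0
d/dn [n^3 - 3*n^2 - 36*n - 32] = 3*n^2 - 6*n - 36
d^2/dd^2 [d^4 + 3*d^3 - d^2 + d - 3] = 12*d^2 + 18*d - 2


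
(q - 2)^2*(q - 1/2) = q^3 - 9*q^2/2 + 6*q - 2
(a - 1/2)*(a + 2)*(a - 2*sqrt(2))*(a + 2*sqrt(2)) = a^4 + 3*a^3/2 - 9*a^2 - 12*a + 8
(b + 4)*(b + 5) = b^2 + 9*b + 20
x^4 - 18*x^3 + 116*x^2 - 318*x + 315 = (x - 7)*(x - 5)*(x - 3)^2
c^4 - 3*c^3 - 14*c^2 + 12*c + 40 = (c - 5)*(c - 2)*(c + 2)^2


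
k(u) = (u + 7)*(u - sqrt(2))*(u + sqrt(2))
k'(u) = (u + 7)*(u - sqrt(2)) + (u + 7)*(u + sqrt(2)) + (u - sqrt(2))*(u + sqrt(2)) = 3*u^2 + 14*u - 2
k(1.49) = 1.87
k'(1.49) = 25.52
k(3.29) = 90.80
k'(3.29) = 76.53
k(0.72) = -11.44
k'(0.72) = 9.64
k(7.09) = 680.10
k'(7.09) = 248.06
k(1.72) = 8.36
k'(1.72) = 30.96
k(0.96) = -8.58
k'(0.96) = 14.20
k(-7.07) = -3.36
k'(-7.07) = 48.97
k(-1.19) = -3.39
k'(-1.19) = -14.41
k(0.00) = -14.00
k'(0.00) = -2.00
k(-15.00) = -1784.00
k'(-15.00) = 463.00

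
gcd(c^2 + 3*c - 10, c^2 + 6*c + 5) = c + 5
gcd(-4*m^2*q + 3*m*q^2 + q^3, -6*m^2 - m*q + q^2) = 1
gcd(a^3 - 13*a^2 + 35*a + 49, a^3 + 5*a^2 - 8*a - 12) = a + 1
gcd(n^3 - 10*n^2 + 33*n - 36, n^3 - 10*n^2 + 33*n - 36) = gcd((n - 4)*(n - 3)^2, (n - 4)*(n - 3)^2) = n^3 - 10*n^2 + 33*n - 36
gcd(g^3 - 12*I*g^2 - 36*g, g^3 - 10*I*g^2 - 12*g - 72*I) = g^2 - 12*I*g - 36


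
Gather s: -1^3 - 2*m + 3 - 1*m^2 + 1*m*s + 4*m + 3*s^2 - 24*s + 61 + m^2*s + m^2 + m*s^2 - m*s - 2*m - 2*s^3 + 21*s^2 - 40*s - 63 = -2*s^3 + s^2*(m + 24) + s*(m^2 - 64)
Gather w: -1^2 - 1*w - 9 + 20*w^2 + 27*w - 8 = 20*w^2 + 26*w - 18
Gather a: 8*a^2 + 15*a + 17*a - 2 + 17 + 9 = 8*a^2 + 32*a + 24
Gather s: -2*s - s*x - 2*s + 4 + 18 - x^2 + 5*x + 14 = s*(-x - 4) - x^2 + 5*x + 36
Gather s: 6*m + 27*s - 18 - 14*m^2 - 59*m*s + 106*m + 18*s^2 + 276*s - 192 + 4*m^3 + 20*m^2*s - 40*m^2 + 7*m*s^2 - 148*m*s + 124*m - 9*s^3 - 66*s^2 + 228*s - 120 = 4*m^3 - 54*m^2 + 236*m - 9*s^3 + s^2*(7*m - 48) + s*(20*m^2 - 207*m + 531) - 330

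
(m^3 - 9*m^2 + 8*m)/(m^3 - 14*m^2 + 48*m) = (m - 1)/(m - 6)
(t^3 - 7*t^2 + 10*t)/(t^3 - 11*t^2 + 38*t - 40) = t/(t - 4)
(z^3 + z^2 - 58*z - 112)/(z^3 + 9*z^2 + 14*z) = (z - 8)/z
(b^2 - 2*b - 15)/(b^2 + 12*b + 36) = (b^2 - 2*b - 15)/(b^2 + 12*b + 36)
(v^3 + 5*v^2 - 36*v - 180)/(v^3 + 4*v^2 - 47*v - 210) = (v - 6)/(v - 7)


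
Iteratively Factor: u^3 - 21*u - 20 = (u + 1)*(u^2 - u - 20) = (u + 1)*(u + 4)*(u - 5)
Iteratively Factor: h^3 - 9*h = (h)*(h^2 - 9) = h*(h + 3)*(h - 3)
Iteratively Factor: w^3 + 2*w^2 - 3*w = (w + 3)*(w^2 - w) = w*(w + 3)*(w - 1)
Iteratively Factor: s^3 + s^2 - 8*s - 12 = (s - 3)*(s^2 + 4*s + 4) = (s - 3)*(s + 2)*(s + 2)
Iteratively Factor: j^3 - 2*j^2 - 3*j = (j - 3)*(j^2 + j) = (j - 3)*(j + 1)*(j)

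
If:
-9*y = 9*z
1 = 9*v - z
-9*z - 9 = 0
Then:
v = 0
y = 1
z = -1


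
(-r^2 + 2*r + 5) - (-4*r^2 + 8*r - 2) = 3*r^2 - 6*r + 7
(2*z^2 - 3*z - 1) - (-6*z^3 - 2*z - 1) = 6*z^3 + 2*z^2 - z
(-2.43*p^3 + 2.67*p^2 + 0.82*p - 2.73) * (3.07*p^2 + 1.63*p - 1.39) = -7.4601*p^5 + 4.236*p^4 + 10.2472*p^3 - 10.7558*p^2 - 5.5897*p + 3.7947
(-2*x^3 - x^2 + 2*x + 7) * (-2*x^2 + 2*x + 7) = 4*x^5 - 2*x^4 - 20*x^3 - 17*x^2 + 28*x + 49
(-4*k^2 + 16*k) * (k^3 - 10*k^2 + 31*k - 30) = -4*k^5 + 56*k^4 - 284*k^3 + 616*k^2 - 480*k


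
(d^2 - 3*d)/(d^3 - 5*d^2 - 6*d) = (3 - d)/(-d^2 + 5*d + 6)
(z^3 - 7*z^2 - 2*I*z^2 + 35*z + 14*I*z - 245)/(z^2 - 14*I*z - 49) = (z^2 + z*(-7 + 5*I) - 35*I)/(z - 7*I)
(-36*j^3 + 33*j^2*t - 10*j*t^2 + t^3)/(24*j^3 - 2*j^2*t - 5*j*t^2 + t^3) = (-3*j + t)/(2*j + t)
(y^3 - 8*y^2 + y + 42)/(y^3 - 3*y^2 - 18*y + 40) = (y^3 - 8*y^2 + y + 42)/(y^3 - 3*y^2 - 18*y + 40)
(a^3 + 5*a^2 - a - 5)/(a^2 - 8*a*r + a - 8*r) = (-a^2 - 4*a + 5)/(-a + 8*r)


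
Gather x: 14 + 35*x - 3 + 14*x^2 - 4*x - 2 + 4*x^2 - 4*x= 18*x^2 + 27*x + 9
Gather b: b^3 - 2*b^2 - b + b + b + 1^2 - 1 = b^3 - 2*b^2 + b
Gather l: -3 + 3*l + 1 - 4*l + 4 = 2 - l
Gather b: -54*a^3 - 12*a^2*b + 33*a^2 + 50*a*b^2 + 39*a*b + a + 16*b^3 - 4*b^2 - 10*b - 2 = -54*a^3 + 33*a^2 + a + 16*b^3 + b^2*(50*a - 4) + b*(-12*a^2 + 39*a - 10) - 2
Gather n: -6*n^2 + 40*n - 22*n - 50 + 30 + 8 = -6*n^2 + 18*n - 12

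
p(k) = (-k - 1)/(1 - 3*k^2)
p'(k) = 6*k*(-k - 1)/(1 - 3*k^2)^2 - 1/(1 - 3*k^2)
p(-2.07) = -0.09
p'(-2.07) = -0.01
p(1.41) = 0.49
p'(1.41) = -0.63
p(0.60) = 20.00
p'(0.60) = -887.50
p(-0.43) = -1.28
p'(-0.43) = 5.17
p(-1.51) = -0.09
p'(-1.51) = 0.04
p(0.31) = -1.84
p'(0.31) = -6.22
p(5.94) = 0.07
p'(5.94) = -0.01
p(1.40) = 0.49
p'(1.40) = -0.64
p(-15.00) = -0.02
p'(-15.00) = 0.00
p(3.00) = 0.15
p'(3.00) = -0.07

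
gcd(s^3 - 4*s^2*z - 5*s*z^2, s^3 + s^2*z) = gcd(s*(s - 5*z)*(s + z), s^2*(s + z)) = s^2 + s*z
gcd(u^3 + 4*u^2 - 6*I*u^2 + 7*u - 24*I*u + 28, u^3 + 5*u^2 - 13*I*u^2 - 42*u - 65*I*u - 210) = u - 7*I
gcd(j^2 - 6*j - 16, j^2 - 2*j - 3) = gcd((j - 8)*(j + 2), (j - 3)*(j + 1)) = 1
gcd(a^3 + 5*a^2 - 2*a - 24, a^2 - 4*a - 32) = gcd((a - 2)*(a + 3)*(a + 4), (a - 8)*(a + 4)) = a + 4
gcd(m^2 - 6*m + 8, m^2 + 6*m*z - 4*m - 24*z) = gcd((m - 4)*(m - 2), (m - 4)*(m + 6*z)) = m - 4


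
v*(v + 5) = v^2 + 5*v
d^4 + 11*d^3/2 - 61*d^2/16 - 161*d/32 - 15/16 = (d - 5/4)*(d + 1/4)*(d + 1/2)*(d + 6)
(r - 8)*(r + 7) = r^2 - r - 56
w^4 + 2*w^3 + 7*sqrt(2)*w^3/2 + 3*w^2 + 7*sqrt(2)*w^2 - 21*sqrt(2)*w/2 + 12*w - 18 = (w - 1)*(w + 3)*(w + 3*sqrt(2)/2)*(w + 2*sqrt(2))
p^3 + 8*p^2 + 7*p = p*(p + 1)*(p + 7)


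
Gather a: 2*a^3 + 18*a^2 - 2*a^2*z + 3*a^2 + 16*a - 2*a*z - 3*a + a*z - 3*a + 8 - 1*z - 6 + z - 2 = 2*a^3 + a^2*(21 - 2*z) + a*(10 - z)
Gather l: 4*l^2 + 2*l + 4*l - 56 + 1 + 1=4*l^2 + 6*l - 54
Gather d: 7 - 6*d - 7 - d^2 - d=-d^2 - 7*d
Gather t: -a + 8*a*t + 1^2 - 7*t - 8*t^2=-a - 8*t^2 + t*(8*a - 7) + 1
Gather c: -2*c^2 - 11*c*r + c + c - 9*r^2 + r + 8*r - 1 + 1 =-2*c^2 + c*(2 - 11*r) - 9*r^2 + 9*r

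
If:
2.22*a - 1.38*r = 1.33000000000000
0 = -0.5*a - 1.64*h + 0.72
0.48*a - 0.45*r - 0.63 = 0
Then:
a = -0.80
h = 0.68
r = -2.26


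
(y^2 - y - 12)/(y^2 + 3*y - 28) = (y + 3)/(y + 7)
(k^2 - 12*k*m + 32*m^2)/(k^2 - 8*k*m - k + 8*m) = (k - 4*m)/(k - 1)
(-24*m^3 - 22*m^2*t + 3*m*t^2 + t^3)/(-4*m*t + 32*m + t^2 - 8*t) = (6*m^2 + 7*m*t + t^2)/(t - 8)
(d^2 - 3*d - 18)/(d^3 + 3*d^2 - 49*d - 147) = (d - 6)/(d^2 - 49)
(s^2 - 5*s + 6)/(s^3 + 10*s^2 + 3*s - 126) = (s - 2)/(s^2 + 13*s + 42)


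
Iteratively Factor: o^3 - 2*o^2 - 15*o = (o)*(o^2 - 2*o - 15) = o*(o - 5)*(o + 3)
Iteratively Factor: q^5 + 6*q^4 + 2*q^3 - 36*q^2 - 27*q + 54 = (q + 3)*(q^4 + 3*q^3 - 7*q^2 - 15*q + 18) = (q - 2)*(q + 3)*(q^3 + 5*q^2 + 3*q - 9) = (q - 2)*(q + 3)^2*(q^2 + 2*q - 3) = (q - 2)*(q - 1)*(q + 3)^2*(q + 3)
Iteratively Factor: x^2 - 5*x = (x)*(x - 5)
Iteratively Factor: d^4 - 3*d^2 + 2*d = (d + 2)*(d^3 - 2*d^2 + d) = (d - 1)*(d + 2)*(d^2 - d) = (d - 1)^2*(d + 2)*(d)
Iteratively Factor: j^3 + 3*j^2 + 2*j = (j + 2)*(j^2 + j) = (j + 1)*(j + 2)*(j)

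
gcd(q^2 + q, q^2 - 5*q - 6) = q + 1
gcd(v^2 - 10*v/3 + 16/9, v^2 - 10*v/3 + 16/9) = v^2 - 10*v/3 + 16/9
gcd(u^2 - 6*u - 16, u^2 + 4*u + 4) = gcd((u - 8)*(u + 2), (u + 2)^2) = u + 2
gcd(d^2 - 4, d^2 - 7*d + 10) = d - 2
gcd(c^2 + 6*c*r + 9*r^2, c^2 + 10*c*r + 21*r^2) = c + 3*r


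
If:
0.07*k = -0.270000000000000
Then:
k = -3.86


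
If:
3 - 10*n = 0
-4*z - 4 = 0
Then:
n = 3/10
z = -1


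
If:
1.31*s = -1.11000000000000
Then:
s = -0.85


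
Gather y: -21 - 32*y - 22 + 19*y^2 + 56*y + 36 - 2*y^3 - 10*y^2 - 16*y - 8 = -2*y^3 + 9*y^2 + 8*y - 15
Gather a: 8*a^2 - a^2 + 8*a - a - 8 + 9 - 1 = 7*a^2 + 7*a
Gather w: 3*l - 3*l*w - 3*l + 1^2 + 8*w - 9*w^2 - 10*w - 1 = -9*w^2 + w*(-3*l - 2)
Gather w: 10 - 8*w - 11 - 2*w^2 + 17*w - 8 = -2*w^2 + 9*w - 9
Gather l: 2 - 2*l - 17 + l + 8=-l - 7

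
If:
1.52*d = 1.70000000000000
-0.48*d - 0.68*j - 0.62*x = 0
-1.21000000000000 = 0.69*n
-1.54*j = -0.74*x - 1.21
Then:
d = 1.12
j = 0.24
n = -1.75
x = -1.13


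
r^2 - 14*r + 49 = (r - 7)^2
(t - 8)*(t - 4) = t^2 - 12*t + 32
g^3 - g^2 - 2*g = g*(g - 2)*(g + 1)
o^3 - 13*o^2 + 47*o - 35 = (o - 7)*(o - 5)*(o - 1)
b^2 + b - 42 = (b - 6)*(b + 7)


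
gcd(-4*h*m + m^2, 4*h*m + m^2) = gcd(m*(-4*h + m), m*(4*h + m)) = m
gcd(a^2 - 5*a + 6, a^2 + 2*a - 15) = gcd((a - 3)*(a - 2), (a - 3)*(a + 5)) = a - 3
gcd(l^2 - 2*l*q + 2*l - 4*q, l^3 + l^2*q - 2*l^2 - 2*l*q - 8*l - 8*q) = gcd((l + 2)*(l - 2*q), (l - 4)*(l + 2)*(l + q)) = l + 2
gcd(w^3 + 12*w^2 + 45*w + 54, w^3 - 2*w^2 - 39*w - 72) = w^2 + 6*w + 9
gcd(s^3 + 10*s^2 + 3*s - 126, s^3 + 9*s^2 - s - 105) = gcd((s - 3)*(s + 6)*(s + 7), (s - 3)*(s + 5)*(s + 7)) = s^2 + 4*s - 21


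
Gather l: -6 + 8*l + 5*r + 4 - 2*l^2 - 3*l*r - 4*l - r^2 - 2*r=-2*l^2 + l*(4 - 3*r) - r^2 + 3*r - 2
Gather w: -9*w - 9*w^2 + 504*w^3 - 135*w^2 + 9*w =504*w^3 - 144*w^2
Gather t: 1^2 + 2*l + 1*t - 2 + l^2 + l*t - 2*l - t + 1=l^2 + l*t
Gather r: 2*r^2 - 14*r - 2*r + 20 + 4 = 2*r^2 - 16*r + 24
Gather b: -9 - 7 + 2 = -14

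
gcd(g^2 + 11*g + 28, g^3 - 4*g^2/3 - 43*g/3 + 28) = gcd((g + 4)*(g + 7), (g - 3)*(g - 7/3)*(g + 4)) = g + 4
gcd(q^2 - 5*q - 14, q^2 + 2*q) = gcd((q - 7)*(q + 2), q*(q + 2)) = q + 2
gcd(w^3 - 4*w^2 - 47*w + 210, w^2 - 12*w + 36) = w - 6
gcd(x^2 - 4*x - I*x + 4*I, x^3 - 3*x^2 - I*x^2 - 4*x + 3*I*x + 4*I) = x^2 + x*(-4 - I) + 4*I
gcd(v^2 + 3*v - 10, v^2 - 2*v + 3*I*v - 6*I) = v - 2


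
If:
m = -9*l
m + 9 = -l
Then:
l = 9/8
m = -81/8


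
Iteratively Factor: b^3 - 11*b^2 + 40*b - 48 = (b - 4)*(b^2 - 7*b + 12) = (b - 4)^2*(b - 3)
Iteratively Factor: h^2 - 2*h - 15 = (h + 3)*(h - 5)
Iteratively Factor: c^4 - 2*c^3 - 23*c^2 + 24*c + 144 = (c + 3)*(c^3 - 5*c^2 - 8*c + 48) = (c - 4)*(c + 3)*(c^2 - c - 12) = (c - 4)^2*(c + 3)*(c + 3)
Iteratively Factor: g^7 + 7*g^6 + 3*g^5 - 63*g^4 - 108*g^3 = (g)*(g^6 + 7*g^5 + 3*g^4 - 63*g^3 - 108*g^2) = g^2*(g^5 + 7*g^4 + 3*g^3 - 63*g^2 - 108*g) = g^2*(g + 3)*(g^4 + 4*g^3 - 9*g^2 - 36*g) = g^2*(g + 3)*(g + 4)*(g^3 - 9*g) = g^2*(g - 3)*(g + 3)*(g + 4)*(g^2 + 3*g) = g^2*(g - 3)*(g + 3)^2*(g + 4)*(g)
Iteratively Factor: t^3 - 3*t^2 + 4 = (t + 1)*(t^2 - 4*t + 4) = (t - 2)*(t + 1)*(t - 2)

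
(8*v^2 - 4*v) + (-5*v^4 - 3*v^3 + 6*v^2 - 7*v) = -5*v^4 - 3*v^3 + 14*v^2 - 11*v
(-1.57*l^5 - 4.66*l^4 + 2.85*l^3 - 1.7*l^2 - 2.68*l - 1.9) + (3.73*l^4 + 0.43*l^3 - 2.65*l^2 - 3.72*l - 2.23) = -1.57*l^5 - 0.93*l^4 + 3.28*l^3 - 4.35*l^2 - 6.4*l - 4.13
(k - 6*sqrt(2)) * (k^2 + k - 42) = k^3 - 6*sqrt(2)*k^2 + k^2 - 42*k - 6*sqrt(2)*k + 252*sqrt(2)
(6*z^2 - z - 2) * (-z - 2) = -6*z^3 - 11*z^2 + 4*z + 4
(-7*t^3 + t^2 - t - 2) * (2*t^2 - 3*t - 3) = -14*t^5 + 23*t^4 + 16*t^3 - 4*t^2 + 9*t + 6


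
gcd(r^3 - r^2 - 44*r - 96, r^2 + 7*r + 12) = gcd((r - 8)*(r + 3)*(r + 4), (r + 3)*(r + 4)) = r^2 + 7*r + 12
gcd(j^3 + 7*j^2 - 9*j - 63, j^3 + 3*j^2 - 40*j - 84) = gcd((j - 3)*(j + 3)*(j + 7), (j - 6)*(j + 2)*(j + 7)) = j + 7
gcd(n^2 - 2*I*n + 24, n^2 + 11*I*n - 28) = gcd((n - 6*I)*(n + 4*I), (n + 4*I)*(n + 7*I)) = n + 4*I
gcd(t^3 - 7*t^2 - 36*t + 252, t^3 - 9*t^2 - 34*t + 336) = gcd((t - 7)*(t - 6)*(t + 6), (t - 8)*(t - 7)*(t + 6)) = t^2 - t - 42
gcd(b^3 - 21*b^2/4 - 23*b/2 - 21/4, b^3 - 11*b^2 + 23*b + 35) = b^2 - 6*b - 7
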